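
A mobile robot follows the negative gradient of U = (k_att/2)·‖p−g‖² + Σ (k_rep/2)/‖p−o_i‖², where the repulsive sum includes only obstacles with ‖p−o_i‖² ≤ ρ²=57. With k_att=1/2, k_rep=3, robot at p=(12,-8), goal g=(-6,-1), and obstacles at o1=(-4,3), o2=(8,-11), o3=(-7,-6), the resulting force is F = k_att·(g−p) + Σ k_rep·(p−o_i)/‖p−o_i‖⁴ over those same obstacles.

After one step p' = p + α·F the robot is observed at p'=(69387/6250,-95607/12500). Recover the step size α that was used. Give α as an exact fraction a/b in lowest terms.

F_att = 1/2·(g−p) = 1/2·(-18,7) = (-9.0000,3.5000)
o1: d²=377 > ρ²=57 → inactive
o2: d²=25 ≤ ρ²=57; F_rep = 3·(4,3)/25² = (0.0192,0.0144)
o3: d²=365 > ρ²=57 → inactive
F = F_att + ΣF_rep = (-8.9808,3.5144)
Δp = p'−p = (-0.8981,0.3514); α = Δx/Fx = (-5613/6250) / (-5613/625) = 1/10
check: Δy/Fy = (4393/12500) / (4393/1250) = 1/10 ✓

α = 1/10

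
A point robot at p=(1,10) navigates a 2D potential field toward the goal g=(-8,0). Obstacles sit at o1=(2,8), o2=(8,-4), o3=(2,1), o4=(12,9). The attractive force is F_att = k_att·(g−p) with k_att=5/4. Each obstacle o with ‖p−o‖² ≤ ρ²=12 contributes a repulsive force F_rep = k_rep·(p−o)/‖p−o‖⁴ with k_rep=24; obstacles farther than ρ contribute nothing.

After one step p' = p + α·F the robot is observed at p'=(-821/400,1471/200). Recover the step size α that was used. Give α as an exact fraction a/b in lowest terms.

F_att = 5/4·(g−p) = 5/4·(-9,-10) = (-11.2500,-12.5000)
o1: d²=5 ≤ ρ²=12; F_rep = 24·(-1,2)/5² = (-0.9600,1.9200)
o2: d²=245 > ρ²=12 → inactive
o3: d²=82 > ρ²=12 → inactive
o4: d²=122 > ρ²=12 → inactive
F = F_att + ΣF_rep = (-12.2100,-10.5800)
Δp = p'−p = (-3.0525,-2.6450); α = Δx/Fx = (-1221/400) / (-1221/100) = 1/4
check: Δy/Fy = (-529/200) / (-529/50) = 1/4 ✓

α = 1/4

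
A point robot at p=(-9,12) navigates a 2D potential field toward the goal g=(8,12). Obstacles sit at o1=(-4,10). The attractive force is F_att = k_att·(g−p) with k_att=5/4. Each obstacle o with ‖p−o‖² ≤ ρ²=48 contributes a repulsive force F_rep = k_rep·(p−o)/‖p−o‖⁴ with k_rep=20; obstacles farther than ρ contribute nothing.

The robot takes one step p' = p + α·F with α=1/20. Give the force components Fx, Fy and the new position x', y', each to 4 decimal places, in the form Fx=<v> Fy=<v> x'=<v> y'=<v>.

Fx=21.1311 Fy=0.0476 x'=-7.9434 y'=12.0024

F_att = 5/4·(g−p) = 5/4·(17,0) = (21.2500,0.0000)
o1: d²=29 ≤ ρ²=48; F_rep = 20·(-5,2)/29² = (-0.1189,0.0476)
F = F_att + ΣF_rep = (21.1311,0.0476)
p' = p + 1/20·F = (-7.9434,12.0024)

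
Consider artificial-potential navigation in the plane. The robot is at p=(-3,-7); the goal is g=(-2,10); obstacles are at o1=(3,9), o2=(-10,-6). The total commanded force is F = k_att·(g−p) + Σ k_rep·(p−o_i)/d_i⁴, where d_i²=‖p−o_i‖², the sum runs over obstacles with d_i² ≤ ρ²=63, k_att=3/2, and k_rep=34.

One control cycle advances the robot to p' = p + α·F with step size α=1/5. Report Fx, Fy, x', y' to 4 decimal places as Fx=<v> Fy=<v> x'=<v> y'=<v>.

Fx=1.5952 Fy=25.4864 x'=-2.6810 y'=-1.9027

F_att = 3/2·(g−p) = 3/2·(1,17) = (1.5000,25.5000)
o1: d²=292 > ρ²=63 → inactive
o2: d²=50 ≤ ρ²=63; F_rep = 34·(7,-1)/50² = (0.0952,-0.0136)
F = F_att + ΣF_rep = (1.5952,25.4864)
p' = p + 1/5·F = (-2.6810,-1.9027)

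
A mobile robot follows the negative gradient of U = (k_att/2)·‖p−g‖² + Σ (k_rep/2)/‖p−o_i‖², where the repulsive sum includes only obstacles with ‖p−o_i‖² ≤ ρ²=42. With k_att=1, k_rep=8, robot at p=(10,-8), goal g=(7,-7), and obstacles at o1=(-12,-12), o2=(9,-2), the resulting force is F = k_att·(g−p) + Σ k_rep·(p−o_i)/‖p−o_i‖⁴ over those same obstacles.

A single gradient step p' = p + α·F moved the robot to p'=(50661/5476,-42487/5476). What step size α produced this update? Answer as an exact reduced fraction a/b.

α = 1/4

F_att = 1·(g−p) = 1·(-3,1) = (-3.0000,1.0000)
o1: d²=500 > ρ²=42 → inactive
o2: d²=37 ≤ ρ²=42; F_rep = 8·(1,-6)/37² = (0.0058,-0.0351)
F = F_att + ΣF_rep = (-2.9942,0.9649)
Δp = p'−p = (-0.7485,0.2412); α = Δx/Fx = (-4099/5476) / (-4099/1369) = 1/4
check: Δy/Fy = (1321/5476) / (1321/1369) = 1/4 ✓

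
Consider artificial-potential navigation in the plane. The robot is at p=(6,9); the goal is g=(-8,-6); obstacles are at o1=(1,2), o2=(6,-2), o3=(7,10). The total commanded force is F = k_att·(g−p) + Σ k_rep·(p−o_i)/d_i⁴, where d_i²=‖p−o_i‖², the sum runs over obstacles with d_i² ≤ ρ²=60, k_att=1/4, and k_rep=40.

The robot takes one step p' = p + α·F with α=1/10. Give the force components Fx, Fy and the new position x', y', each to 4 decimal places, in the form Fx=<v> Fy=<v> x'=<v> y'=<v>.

Fx=-13.5000 Fy=-13.7500 x'=4.6500 y'=7.6250

F_att = 1/4·(g−p) = 1/4·(-14,-15) = (-3.5000,-3.7500)
o1: d²=74 > ρ²=60 → inactive
o2: d²=121 > ρ²=60 → inactive
o3: d²=2 ≤ ρ²=60; F_rep = 40·(-1,-1)/2² = (-10.0000,-10.0000)
F = F_att + ΣF_rep = (-13.5000,-13.7500)
p' = p + 1/10·F = (4.6500,7.6250)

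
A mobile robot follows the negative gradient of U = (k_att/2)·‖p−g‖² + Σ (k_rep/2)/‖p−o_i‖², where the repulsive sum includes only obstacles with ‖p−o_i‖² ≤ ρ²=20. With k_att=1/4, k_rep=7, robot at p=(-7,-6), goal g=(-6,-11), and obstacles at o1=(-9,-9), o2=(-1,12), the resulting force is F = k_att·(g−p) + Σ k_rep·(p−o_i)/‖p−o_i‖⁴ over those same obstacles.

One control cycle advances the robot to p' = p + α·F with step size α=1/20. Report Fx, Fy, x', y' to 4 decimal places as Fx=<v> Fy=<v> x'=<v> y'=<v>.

Fx=0.3328 Fy=-1.1257 x'=-6.9834 y'=-6.0563

F_att = 1/4·(g−p) = 1/4·(1,-5) = (0.2500,-1.2500)
o1: d²=13 ≤ ρ²=20; F_rep = 7·(2,3)/13² = (0.0828,0.1243)
o2: d²=360 > ρ²=20 → inactive
F = F_att + ΣF_rep = (0.3328,-1.1257)
p' = p + 1/20·F = (-6.9834,-6.0563)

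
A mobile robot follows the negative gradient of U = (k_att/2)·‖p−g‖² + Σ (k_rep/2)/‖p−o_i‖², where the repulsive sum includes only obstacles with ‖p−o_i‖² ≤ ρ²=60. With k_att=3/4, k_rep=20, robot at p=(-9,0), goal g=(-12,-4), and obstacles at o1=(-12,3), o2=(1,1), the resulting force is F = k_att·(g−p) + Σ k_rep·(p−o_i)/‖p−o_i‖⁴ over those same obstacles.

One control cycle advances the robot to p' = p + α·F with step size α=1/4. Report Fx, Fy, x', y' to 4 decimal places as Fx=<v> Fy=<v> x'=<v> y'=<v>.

F_att = 3/4·(g−p) = 3/4·(-3,-4) = (-2.2500,-3.0000)
o1: d²=18 ≤ ρ²=60; F_rep = 20·(3,-3)/18² = (0.1852,-0.1852)
o2: d²=101 > ρ²=60 → inactive
F = F_att + ΣF_rep = (-2.0648,-3.1852)
p' = p + 1/4·F = (-9.5162,-0.7963)

Fx=-2.0648 Fy=-3.1852 x'=-9.5162 y'=-0.7963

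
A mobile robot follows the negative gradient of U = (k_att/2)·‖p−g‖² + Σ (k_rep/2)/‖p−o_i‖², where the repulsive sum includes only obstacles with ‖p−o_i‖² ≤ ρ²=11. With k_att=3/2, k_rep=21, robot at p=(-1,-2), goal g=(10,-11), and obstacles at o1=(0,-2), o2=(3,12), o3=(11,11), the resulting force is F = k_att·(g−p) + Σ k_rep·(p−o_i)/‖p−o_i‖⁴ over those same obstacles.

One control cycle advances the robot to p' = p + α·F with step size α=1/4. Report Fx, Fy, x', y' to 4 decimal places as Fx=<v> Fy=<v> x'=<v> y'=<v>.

Fx=-4.5000 Fy=-13.5000 x'=-2.1250 y'=-5.3750

F_att = 3/2·(g−p) = 3/2·(11,-9) = (16.5000,-13.5000)
o1: d²=1 ≤ ρ²=11; F_rep = 21·(-1,0)/1² = (-21.0000,0.0000)
o2: d²=212 > ρ²=11 → inactive
o3: d²=313 > ρ²=11 → inactive
F = F_att + ΣF_rep = (-4.5000,-13.5000)
p' = p + 1/4·F = (-2.1250,-5.3750)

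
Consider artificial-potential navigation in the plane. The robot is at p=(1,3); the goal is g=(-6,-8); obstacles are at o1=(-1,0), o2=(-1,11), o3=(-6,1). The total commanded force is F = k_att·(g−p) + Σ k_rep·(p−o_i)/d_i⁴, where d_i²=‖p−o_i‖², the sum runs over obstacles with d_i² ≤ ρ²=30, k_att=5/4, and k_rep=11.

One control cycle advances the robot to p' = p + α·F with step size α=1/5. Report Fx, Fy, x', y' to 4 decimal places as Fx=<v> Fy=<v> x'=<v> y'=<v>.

Fx=-8.6198 Fy=-13.5547 x'=-0.7240 y'=0.2891

F_att = 5/4·(g−p) = 5/4·(-7,-11) = (-8.7500,-13.7500)
o1: d²=13 ≤ ρ²=30; F_rep = 11·(2,3)/13² = (0.1302,0.1953)
o2: d²=68 > ρ²=30 → inactive
o3: d²=53 > ρ²=30 → inactive
F = F_att + ΣF_rep = (-8.6198,-13.5547)
p' = p + 1/5·F = (-0.7240,0.2891)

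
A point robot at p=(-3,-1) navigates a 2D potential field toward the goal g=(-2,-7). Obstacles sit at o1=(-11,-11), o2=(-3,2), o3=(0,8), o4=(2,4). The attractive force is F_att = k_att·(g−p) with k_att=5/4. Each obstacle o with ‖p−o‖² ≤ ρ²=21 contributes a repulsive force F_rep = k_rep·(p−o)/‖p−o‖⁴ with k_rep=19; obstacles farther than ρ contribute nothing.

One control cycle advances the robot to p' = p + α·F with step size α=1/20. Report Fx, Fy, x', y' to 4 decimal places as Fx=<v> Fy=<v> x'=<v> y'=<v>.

Fx=1.2500 Fy=-8.2037 x'=-2.9375 y'=-1.4102

F_att = 5/4·(g−p) = 5/4·(1,-6) = (1.2500,-7.5000)
o1: d²=164 > ρ²=21 → inactive
o2: d²=9 ≤ ρ²=21; F_rep = 19·(0,-3)/9² = (0.0000,-0.7037)
o3: d²=90 > ρ²=21 → inactive
o4: d²=50 > ρ²=21 → inactive
F = F_att + ΣF_rep = (1.2500,-8.2037)
p' = p + 1/20·F = (-2.9375,-1.4102)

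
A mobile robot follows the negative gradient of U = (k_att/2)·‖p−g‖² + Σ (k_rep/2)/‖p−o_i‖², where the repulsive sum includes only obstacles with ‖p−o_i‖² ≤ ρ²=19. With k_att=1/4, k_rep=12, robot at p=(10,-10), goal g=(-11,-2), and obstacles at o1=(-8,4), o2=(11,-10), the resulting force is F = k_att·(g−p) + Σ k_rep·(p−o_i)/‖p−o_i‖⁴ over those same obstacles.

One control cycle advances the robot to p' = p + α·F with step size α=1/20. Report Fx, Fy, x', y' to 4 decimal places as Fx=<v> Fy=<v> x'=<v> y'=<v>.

F_att = 1/4·(g−p) = 1/4·(-21,8) = (-5.2500,2.0000)
o1: d²=520 > ρ²=19 → inactive
o2: d²=1 ≤ ρ²=19; F_rep = 12·(-1,0)/1² = (-12.0000,0.0000)
F = F_att + ΣF_rep = (-17.2500,2.0000)
p' = p + 1/20·F = (9.1375,-9.9000)

Fx=-17.2500 Fy=2.0000 x'=9.1375 y'=-9.9000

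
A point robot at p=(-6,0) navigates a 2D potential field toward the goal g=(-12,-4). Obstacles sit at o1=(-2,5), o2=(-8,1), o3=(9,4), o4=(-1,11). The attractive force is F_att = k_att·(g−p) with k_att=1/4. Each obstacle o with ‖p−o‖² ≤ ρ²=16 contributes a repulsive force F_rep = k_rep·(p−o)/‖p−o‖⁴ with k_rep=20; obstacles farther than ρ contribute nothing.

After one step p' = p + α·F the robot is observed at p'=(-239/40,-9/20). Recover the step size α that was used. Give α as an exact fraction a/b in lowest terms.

F_att = 1/4·(g−p) = 1/4·(-6,-4) = (-1.5000,-1.0000)
o1: d²=41 > ρ²=16 → inactive
o2: d²=5 ≤ ρ²=16; F_rep = 20·(2,-1)/5² = (1.6000,-0.8000)
o3: d²=241 > ρ²=16 → inactive
o4: d²=146 > ρ²=16 → inactive
F = F_att + ΣF_rep = (0.1000,-1.8000)
Δp = p'−p = (0.0250,-0.4500); α = Δx/Fx = (1/40) / (1/10) = 1/4
check: Δy/Fy = (-9/20) / (-9/5) = 1/4 ✓

α = 1/4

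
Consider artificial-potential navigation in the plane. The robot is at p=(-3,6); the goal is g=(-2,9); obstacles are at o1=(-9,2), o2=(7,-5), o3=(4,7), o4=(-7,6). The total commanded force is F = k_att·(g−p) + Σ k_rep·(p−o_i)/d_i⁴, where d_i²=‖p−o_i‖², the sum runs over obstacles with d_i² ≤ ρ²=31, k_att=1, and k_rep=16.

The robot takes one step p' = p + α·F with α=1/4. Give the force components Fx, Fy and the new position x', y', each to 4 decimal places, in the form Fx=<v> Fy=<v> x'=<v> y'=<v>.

Fx=1.2500 Fy=3.0000 x'=-2.6875 y'=6.7500

F_att = 1·(g−p) = 1·(1,3) = (1.0000,3.0000)
o1: d²=52 > ρ²=31 → inactive
o2: d²=221 > ρ²=31 → inactive
o3: d²=50 > ρ²=31 → inactive
o4: d²=16 ≤ ρ²=31; F_rep = 16·(4,0)/16² = (0.2500,0.0000)
F = F_att + ΣF_rep = (1.2500,3.0000)
p' = p + 1/4·F = (-2.6875,6.7500)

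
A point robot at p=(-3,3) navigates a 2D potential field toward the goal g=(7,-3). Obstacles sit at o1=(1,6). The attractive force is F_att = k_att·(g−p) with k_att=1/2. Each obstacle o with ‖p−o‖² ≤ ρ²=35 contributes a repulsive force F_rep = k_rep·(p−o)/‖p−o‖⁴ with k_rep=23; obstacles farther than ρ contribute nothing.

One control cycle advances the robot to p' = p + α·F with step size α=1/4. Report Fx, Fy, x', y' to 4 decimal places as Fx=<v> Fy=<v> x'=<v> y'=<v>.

F_att = 1/2·(g−p) = 1/2·(10,-6) = (5.0000,-3.0000)
o1: d²=25 ≤ ρ²=35; F_rep = 23·(-4,-3)/25² = (-0.1472,-0.1104)
F = F_att + ΣF_rep = (4.8528,-3.1104)
p' = p + 1/4·F = (-1.7868,2.2224)

Fx=4.8528 Fy=-3.1104 x'=-1.7868 y'=2.2224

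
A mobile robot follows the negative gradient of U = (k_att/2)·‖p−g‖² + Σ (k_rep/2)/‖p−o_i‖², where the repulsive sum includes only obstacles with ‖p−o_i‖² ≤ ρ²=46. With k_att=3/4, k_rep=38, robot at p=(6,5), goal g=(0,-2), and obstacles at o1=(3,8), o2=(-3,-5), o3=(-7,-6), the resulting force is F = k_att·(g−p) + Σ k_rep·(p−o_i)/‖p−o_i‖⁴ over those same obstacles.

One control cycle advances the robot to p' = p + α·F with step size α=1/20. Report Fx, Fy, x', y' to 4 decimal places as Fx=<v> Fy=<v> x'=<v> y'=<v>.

Fx=-4.1481 Fy=-5.6019 x'=5.7926 y'=4.7199

F_att = 3/4·(g−p) = 3/4·(-6,-7) = (-4.5000,-5.2500)
o1: d²=18 ≤ ρ²=46; F_rep = 38·(3,-3)/18² = (0.3519,-0.3519)
o2: d²=181 > ρ²=46 → inactive
o3: d²=290 > ρ²=46 → inactive
F = F_att + ΣF_rep = (-4.1481,-5.6019)
p' = p + 1/20·F = (5.7926,4.7199)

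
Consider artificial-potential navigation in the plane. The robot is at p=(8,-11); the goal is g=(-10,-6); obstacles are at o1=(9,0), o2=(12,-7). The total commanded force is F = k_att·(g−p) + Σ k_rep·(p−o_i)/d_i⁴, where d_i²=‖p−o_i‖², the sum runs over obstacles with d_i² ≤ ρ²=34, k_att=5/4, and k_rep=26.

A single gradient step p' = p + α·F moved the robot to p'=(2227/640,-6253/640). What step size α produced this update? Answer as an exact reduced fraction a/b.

F_att = 5/4·(g−p) = 5/4·(-18,5) = (-22.5000,6.2500)
o1: d²=122 > ρ²=34 → inactive
o2: d²=32 ≤ ρ²=34; F_rep = 26·(-4,-4)/32² = (-0.1016,-0.1016)
F = F_att + ΣF_rep = (-22.6016,6.1484)
Δp = p'−p = (-4.5203,1.2297); α = Δx/Fx = (-2893/640) / (-2893/128) = 1/5
check: Δy/Fy = (787/640) / (787/128) = 1/5 ✓

α = 1/5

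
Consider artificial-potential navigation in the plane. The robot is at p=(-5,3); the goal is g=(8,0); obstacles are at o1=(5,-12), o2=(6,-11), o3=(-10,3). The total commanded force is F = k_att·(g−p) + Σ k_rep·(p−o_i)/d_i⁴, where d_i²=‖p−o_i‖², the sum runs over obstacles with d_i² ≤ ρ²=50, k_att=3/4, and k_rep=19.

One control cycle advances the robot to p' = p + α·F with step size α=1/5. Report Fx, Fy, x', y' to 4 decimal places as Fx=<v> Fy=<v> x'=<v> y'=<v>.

F_att = 3/4·(g−p) = 3/4·(13,-3) = (9.7500,-2.2500)
o1: d²=325 > ρ²=50 → inactive
o2: d²=317 > ρ²=50 → inactive
o3: d²=25 ≤ ρ²=50; F_rep = 19·(5,0)/25² = (0.1520,0.0000)
F = F_att + ΣF_rep = (9.9020,-2.2500)
p' = p + 1/5·F = (-3.0196,2.5500)

Fx=9.9020 Fy=-2.2500 x'=-3.0196 y'=2.5500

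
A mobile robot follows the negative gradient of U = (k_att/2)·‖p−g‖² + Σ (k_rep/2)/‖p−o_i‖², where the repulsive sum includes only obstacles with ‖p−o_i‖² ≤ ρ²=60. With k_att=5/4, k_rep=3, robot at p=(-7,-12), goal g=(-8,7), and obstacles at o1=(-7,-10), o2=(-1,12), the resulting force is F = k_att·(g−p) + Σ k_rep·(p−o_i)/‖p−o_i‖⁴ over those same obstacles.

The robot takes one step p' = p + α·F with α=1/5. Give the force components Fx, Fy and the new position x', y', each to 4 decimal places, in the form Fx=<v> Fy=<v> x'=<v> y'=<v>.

F_att = 5/4·(g−p) = 5/4·(-1,19) = (-1.2500,23.7500)
o1: d²=4 ≤ ρ²=60; F_rep = 3·(0,-2)/4² = (0.0000,-0.3750)
o2: d²=612 > ρ²=60 → inactive
F = F_att + ΣF_rep = (-1.2500,23.3750)
p' = p + 1/5·F = (-7.2500,-7.3250)

Fx=-1.2500 Fy=23.3750 x'=-7.2500 y'=-7.3250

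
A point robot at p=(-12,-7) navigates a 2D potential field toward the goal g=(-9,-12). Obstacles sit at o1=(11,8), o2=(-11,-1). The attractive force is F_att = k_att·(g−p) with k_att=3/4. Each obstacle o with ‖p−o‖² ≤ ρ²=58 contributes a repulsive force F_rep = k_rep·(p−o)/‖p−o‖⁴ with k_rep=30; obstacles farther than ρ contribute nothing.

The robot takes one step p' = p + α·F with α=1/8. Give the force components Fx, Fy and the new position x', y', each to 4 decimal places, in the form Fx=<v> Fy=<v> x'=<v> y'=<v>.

Fx=2.2281 Fy=-3.8815 x'=-11.7215 y'=-7.4852

F_att = 3/4·(g−p) = 3/4·(3,-5) = (2.2500,-3.7500)
o1: d²=754 > ρ²=58 → inactive
o2: d²=37 ≤ ρ²=58; F_rep = 30·(-1,-6)/37² = (-0.0219,-0.1315)
F = F_att + ΣF_rep = (2.2281,-3.8815)
p' = p + 1/8·F = (-11.7215,-7.4852)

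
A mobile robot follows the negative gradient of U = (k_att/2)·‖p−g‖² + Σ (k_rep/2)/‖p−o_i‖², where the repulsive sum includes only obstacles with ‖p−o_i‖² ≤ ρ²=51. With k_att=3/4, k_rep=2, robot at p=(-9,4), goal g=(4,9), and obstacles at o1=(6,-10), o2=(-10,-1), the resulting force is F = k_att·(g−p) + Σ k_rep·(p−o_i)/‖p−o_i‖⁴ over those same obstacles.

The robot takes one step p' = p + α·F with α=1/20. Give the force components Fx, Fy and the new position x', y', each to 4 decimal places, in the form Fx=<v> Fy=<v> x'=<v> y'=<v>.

Fx=9.7530 Fy=3.7648 x'=-8.5124 y'=4.1882

F_att = 3/4·(g−p) = 3/4·(13,5) = (9.7500,3.7500)
o1: d²=421 > ρ²=51 → inactive
o2: d²=26 ≤ ρ²=51; F_rep = 2·(1,5)/26² = (0.0030,0.0148)
F = F_att + ΣF_rep = (9.7530,3.7648)
p' = p + 1/20·F = (-8.5124,4.1882)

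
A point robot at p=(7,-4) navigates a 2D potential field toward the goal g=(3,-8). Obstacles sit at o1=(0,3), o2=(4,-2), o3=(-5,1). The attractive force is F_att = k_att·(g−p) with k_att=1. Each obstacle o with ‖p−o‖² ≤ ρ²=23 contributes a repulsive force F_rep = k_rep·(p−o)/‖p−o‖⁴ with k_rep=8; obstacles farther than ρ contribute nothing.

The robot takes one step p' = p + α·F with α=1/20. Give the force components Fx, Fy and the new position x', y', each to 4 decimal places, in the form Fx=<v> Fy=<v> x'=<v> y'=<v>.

Fx=-3.8580 Fy=-4.0947 x'=6.8071 y'=-4.2047

F_att = 1·(g−p) = 1·(-4,-4) = (-4.0000,-4.0000)
o1: d²=98 > ρ²=23 → inactive
o2: d²=13 ≤ ρ²=23; F_rep = 8·(3,-2)/13² = (0.1420,-0.0947)
o3: d²=169 > ρ²=23 → inactive
F = F_att + ΣF_rep = (-3.8580,-4.0947)
p' = p + 1/20·F = (6.8071,-4.2047)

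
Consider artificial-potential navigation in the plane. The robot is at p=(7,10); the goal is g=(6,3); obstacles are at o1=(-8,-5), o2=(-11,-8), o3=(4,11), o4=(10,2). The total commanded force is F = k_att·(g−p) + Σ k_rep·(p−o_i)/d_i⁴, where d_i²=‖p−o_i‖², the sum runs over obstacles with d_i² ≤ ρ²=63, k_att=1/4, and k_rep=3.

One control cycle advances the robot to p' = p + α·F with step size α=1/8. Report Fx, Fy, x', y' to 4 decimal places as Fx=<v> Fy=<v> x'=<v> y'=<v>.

Fx=-0.1600 Fy=-1.7800 x'=6.9800 y'=9.7775

F_att = 1/4·(g−p) = 1/4·(-1,-7) = (-0.2500,-1.7500)
o1: d²=450 > ρ²=63 → inactive
o2: d²=648 > ρ²=63 → inactive
o3: d²=10 ≤ ρ²=63; F_rep = 3·(3,-1)/10² = (0.0900,-0.0300)
o4: d²=73 > ρ²=63 → inactive
F = F_att + ΣF_rep = (-0.1600,-1.7800)
p' = p + 1/8·F = (6.9800,9.7775)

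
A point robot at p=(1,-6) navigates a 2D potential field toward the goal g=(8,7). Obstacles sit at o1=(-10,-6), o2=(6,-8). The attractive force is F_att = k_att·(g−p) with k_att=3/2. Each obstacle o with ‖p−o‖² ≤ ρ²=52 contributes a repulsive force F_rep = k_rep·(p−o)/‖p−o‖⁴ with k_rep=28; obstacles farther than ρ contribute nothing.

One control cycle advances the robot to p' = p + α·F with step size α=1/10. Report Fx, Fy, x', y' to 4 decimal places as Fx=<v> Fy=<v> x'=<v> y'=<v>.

F_att = 3/2·(g−p) = 3/2·(7,13) = (10.5000,19.5000)
o1: d²=121 > ρ²=52 → inactive
o2: d²=29 ≤ ρ²=52; F_rep = 28·(-5,2)/29² = (-0.1665,0.0666)
F = F_att + ΣF_rep = (10.3335,19.5666)
p' = p + 1/10·F = (2.0334,-4.0433)

Fx=10.3335 Fy=19.5666 x'=2.0334 y'=-4.0433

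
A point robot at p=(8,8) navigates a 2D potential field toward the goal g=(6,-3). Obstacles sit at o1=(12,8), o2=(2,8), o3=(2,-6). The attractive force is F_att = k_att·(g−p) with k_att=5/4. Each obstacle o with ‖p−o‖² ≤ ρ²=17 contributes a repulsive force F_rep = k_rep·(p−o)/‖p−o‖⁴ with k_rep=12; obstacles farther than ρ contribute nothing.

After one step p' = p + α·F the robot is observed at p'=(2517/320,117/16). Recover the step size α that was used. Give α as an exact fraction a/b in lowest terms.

F_att = 5/4·(g−p) = 5/4·(-2,-11) = (-2.5000,-13.7500)
o1: d²=16 ≤ ρ²=17; F_rep = 12·(-4,0)/16² = (-0.1875,0.0000)
o2: d²=36 > ρ²=17 → inactive
o3: d²=232 > ρ²=17 → inactive
F = F_att + ΣF_rep = (-2.6875,-13.7500)
Δp = p'−p = (-0.1344,-0.6875); α = Δx/Fx = (-43/320) / (-43/16) = 1/20
check: Δy/Fy = (-11/16) / (-55/4) = 1/20 ✓

α = 1/20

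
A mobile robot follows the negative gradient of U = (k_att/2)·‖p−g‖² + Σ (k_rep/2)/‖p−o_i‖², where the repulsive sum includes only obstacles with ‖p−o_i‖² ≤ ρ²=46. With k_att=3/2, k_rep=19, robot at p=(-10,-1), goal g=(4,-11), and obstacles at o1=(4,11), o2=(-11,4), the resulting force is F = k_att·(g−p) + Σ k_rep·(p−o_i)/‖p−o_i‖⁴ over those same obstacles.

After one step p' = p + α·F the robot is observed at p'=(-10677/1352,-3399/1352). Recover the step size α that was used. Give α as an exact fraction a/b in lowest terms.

α = 1/10

F_att = 3/2·(g−p) = 3/2·(14,-10) = (21.0000,-15.0000)
o1: d²=340 > ρ²=46 → inactive
o2: d²=26 ≤ ρ²=46; F_rep = 19·(1,-5)/26² = (0.0281,-0.1405)
F = F_att + ΣF_rep = (21.0281,-15.1405)
Δp = p'−p = (2.1028,-1.5141); α = Δx/Fx = (2843/1352) / (14215/676) = 1/10
check: Δy/Fy = (-2047/1352) / (-10235/676) = 1/10 ✓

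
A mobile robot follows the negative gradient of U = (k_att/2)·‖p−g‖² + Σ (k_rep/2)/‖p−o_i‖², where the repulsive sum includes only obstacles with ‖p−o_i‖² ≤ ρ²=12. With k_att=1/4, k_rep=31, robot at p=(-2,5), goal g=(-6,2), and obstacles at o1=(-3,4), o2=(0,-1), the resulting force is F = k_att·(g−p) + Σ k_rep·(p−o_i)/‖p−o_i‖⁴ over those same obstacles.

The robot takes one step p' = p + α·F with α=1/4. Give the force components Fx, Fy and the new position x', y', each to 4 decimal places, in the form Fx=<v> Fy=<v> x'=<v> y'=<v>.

F_att = 1/4·(g−p) = 1/4·(-4,-3) = (-1.0000,-0.7500)
o1: d²=2 ≤ ρ²=12; F_rep = 31·(1,1)/2² = (7.7500,7.7500)
o2: d²=40 > ρ²=12 → inactive
F = F_att + ΣF_rep = (6.7500,7.0000)
p' = p + 1/4·F = (-0.3125,6.7500)

Fx=6.7500 Fy=7.0000 x'=-0.3125 y'=6.7500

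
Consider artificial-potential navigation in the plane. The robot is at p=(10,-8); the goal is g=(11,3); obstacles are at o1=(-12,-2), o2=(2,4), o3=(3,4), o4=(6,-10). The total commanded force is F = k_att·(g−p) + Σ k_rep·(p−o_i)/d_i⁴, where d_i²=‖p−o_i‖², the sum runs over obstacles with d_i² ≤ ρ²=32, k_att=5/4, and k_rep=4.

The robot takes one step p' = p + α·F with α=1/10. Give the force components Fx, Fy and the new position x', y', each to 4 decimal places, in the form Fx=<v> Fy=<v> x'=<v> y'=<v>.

F_att = 5/4·(g−p) = 5/4·(1,11) = (1.2500,13.7500)
o1: d²=520 > ρ²=32 → inactive
o2: d²=208 > ρ²=32 → inactive
o3: d²=193 > ρ²=32 → inactive
o4: d²=20 ≤ ρ²=32; F_rep = 4·(4,2)/20² = (0.0400,0.0200)
F = F_att + ΣF_rep = (1.2900,13.7700)
p' = p + 1/10·F = (10.1290,-6.6230)

Fx=1.2900 Fy=13.7700 x'=10.1290 y'=-6.6230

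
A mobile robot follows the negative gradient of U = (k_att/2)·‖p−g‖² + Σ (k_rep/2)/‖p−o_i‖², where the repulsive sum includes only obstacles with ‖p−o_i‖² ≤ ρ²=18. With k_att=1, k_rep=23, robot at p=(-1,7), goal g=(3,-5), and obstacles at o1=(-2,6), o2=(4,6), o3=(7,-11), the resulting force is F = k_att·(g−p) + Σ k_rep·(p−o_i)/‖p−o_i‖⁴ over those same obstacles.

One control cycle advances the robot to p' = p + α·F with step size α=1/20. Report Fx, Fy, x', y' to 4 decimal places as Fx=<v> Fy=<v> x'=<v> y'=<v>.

F_att = 1·(g−p) = 1·(4,-12) = (4.0000,-12.0000)
o1: d²=2 ≤ ρ²=18; F_rep = 23·(1,1)/2² = (5.7500,5.7500)
o2: d²=26 > ρ²=18 → inactive
o3: d²=388 > ρ²=18 → inactive
F = F_att + ΣF_rep = (9.7500,-6.2500)
p' = p + 1/20·F = (-0.5125,6.6875)

Fx=9.7500 Fy=-6.2500 x'=-0.5125 y'=6.6875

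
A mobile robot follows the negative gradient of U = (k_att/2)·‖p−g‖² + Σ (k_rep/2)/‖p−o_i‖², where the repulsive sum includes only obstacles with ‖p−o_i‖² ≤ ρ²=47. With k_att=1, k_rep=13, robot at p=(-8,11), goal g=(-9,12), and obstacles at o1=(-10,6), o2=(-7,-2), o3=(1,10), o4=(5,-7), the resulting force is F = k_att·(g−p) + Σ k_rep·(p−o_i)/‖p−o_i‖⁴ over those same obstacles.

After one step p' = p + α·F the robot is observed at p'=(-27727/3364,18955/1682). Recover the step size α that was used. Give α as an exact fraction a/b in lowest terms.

F_att = 1·(g−p) = 1·(-1,1) = (-1.0000,1.0000)
o1: d²=29 ≤ ρ²=47; F_rep = 13·(2,5)/29² = (0.0309,0.0773)
o2: d²=170 > ρ²=47 → inactive
o3: d²=82 > ρ²=47 → inactive
o4: d²=493 > ρ²=47 → inactive
F = F_att + ΣF_rep = (-0.9691,1.0773)
Δp = p'−p = (-0.2423,0.2693); α = Δx/Fx = (-815/3364) / (-815/841) = 1/4
check: Δy/Fy = (453/1682) / (906/841) = 1/4 ✓

α = 1/4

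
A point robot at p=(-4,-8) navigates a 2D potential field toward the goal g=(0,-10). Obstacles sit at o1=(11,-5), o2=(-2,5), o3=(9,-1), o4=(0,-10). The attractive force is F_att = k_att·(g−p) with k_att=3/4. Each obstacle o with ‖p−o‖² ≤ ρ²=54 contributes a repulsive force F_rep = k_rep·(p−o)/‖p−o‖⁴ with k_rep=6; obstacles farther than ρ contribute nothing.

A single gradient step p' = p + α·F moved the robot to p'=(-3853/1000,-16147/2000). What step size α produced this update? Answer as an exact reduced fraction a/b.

α = 1/20

F_att = 3/4·(g−p) = 3/4·(4,-2) = (3.0000,-1.5000)
o1: d²=234 > ρ²=54 → inactive
o2: d²=173 > ρ²=54 → inactive
o3: d²=218 > ρ²=54 → inactive
o4: d²=20 ≤ ρ²=54; F_rep = 6·(-4,2)/20² = (-0.0600,0.0300)
F = F_att + ΣF_rep = (2.9400,-1.4700)
Δp = p'−p = (0.1470,-0.0735); α = Δx/Fx = (147/1000) / (147/50) = 1/20
check: Δy/Fy = (-147/2000) / (-147/100) = 1/20 ✓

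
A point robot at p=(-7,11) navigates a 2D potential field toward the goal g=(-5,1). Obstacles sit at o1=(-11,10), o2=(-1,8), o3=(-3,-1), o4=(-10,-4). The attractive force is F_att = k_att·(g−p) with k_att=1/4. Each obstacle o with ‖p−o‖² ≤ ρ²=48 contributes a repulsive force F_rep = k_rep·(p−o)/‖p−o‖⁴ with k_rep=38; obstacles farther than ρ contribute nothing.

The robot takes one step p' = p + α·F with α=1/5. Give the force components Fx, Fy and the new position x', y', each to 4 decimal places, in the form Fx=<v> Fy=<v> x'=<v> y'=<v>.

F_att = 1/4·(g−p) = 1/4·(2,-10) = (0.5000,-2.5000)
o1: d²=17 ≤ ρ²=48; F_rep = 38·(4,1)/17² = (0.5260,0.1315)
o2: d²=45 ≤ ρ²=48; F_rep = 38·(-6,3)/45² = (-0.1126,0.0563)
o3: d²=160 > ρ²=48 → inactive
o4: d²=234 > ρ²=48 → inactive
F = F_att + ΣF_rep = (0.9134,-2.3122)
p' = p + 1/5·F = (-6.8173,10.5376)

Fx=0.9134 Fy=-2.3122 x'=-6.8173 y'=10.5376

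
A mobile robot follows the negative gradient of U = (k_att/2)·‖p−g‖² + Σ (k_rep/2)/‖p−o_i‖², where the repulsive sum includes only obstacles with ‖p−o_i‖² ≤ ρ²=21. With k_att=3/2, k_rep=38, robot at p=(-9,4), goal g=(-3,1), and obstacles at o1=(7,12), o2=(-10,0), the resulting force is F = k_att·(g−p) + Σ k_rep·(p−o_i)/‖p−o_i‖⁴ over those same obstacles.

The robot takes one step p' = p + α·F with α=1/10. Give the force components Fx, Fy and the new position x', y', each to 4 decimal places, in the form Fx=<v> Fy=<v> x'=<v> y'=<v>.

F_att = 3/2·(g−p) = 3/2·(6,-3) = (9.0000,-4.5000)
o1: d²=320 > ρ²=21 → inactive
o2: d²=17 ≤ ρ²=21; F_rep = 38·(1,4)/17² = (0.1315,0.5260)
F = F_att + ΣF_rep = (9.1315,-3.9740)
p' = p + 1/10·F = (-8.0869,3.6026)

Fx=9.1315 Fy=-3.9740 x'=-8.0869 y'=3.6026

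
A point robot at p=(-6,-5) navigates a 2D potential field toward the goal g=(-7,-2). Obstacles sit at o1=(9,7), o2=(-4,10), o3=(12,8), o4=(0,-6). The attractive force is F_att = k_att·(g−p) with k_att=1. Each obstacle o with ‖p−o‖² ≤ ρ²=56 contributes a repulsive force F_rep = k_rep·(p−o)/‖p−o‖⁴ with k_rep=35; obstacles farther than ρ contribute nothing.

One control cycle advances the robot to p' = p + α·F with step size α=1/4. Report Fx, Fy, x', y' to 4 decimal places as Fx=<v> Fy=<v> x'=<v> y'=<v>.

Fx=-1.1534 Fy=3.0256 x'=-6.2883 y'=-4.2436

F_att = 1·(g−p) = 1·(-1,3) = (-1.0000,3.0000)
o1: d²=369 > ρ²=56 → inactive
o2: d²=229 > ρ²=56 → inactive
o3: d²=493 > ρ²=56 → inactive
o4: d²=37 ≤ ρ²=56; F_rep = 35·(-6,1)/37² = (-0.1534,0.0256)
F = F_att + ΣF_rep = (-1.1534,3.0256)
p' = p + 1/4·F = (-6.2883,-4.2436)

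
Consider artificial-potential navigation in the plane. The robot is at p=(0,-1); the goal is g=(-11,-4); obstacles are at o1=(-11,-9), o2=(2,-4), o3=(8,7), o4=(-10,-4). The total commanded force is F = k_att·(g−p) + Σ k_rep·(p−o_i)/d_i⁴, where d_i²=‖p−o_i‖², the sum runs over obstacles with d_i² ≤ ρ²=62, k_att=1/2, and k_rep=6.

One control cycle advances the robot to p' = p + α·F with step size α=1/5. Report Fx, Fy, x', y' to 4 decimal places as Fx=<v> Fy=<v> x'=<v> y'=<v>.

Fx=-5.5710 Fy=-1.3935 x'=-1.1142 y'=-1.2787

F_att = 1/2·(g−p) = 1/2·(-11,-3) = (-5.5000,-1.5000)
o1: d²=185 > ρ²=62 → inactive
o2: d²=13 ≤ ρ²=62; F_rep = 6·(-2,3)/13² = (-0.0710,0.1065)
o3: d²=128 > ρ²=62 → inactive
o4: d²=109 > ρ²=62 → inactive
F = F_att + ΣF_rep = (-5.5710,-1.3935)
p' = p + 1/5·F = (-1.1142,-1.2787)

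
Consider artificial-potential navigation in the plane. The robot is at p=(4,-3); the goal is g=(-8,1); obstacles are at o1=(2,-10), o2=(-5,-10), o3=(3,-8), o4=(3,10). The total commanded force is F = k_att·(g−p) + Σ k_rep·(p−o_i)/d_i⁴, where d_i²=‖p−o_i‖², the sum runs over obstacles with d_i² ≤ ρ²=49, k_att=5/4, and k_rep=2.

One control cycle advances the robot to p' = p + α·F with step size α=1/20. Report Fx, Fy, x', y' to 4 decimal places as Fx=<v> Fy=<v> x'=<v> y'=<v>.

F_att = 5/4·(g−p) = 5/4·(-12,4) = (-15.0000,5.0000)
o1: d²=53 > ρ²=49 → inactive
o2: d²=130 > ρ²=49 → inactive
o3: d²=26 ≤ ρ²=49; F_rep = 2·(1,5)/26² = (0.0030,0.0148)
o4: d²=170 > ρ²=49 → inactive
F = F_att + ΣF_rep = (-14.9970,5.0148)
p' = p + 1/20·F = (3.2501,-2.7493)

Fx=-14.9970 Fy=5.0148 x'=3.2501 y'=-2.7493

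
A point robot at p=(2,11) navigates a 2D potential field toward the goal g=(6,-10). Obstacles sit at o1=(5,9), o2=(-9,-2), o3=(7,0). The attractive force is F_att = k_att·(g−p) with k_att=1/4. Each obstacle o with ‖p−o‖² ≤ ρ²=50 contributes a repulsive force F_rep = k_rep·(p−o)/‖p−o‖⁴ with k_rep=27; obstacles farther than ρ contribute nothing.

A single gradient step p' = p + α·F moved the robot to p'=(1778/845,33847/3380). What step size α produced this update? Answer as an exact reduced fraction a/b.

F_att = 1/4·(g−p) = 1/4·(4,-21) = (1.0000,-5.2500)
o1: d²=13 ≤ ρ²=50; F_rep = 27·(-3,2)/13² = (-0.4793,0.3195)
o2: d²=290 > ρ²=50 → inactive
o3: d²=146 > ρ²=50 → inactive
F = F_att + ΣF_rep = (0.5207,-4.9305)
Δp = p'−p = (0.1041,-0.9861); α = Δx/Fx = (88/845) / (88/169) = 1/5
check: Δy/Fy = (-3333/3380) / (-3333/676) = 1/5 ✓

α = 1/5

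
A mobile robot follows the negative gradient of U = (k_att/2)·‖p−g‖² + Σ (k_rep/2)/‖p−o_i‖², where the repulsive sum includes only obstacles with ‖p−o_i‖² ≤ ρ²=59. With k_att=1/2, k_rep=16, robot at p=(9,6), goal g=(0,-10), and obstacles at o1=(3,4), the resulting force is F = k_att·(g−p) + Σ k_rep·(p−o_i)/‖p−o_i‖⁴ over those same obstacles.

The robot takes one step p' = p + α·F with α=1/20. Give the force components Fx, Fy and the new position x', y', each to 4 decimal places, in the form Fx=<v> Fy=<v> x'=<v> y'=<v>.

Fx=-4.4400 Fy=-7.9800 x'=8.7780 y'=5.6010

F_att = 1/2·(g−p) = 1/2·(-9,-16) = (-4.5000,-8.0000)
o1: d²=40 ≤ ρ²=59; F_rep = 16·(6,2)/40² = (0.0600,0.0200)
F = F_att + ΣF_rep = (-4.4400,-7.9800)
p' = p + 1/20·F = (8.7780,5.6010)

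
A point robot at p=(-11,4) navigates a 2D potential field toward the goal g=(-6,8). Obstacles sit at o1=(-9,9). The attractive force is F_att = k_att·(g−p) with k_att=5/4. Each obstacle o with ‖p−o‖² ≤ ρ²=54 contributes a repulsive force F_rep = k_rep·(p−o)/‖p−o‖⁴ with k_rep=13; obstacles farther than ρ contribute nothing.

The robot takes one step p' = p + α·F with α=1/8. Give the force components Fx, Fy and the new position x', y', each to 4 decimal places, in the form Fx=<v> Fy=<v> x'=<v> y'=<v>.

F_att = 5/4·(g−p) = 5/4·(5,4) = (6.2500,5.0000)
o1: d²=29 ≤ ρ²=54; F_rep = 13·(-2,-5)/29² = (-0.0309,-0.0773)
F = F_att + ΣF_rep = (6.2191,4.9227)
p' = p + 1/8·F = (-10.2226,4.6153)

Fx=6.2191 Fy=4.9227 x'=-10.2226 y'=4.6153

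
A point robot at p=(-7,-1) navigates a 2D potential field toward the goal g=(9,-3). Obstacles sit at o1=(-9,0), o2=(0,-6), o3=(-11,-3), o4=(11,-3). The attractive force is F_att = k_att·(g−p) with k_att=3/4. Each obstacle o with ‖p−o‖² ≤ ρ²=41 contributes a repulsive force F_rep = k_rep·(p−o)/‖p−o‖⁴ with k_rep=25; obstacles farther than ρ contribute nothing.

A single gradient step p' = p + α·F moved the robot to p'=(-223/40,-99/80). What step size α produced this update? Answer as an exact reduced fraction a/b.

F_att = 3/4·(g−p) = 3/4·(16,-2) = (12.0000,-1.5000)
o1: d²=5 ≤ ρ²=41; F_rep = 25·(2,-1)/5² = (2.0000,-1.0000)
o2: d²=74 > ρ²=41 → inactive
o3: d²=20 ≤ ρ²=41; F_rep = 25·(4,2)/20² = (0.2500,0.1250)
o4: d²=328 > ρ²=41 → inactive
F = F_att + ΣF_rep = (14.2500,-2.3750)
Δp = p'−p = (1.4250,-0.2375); α = Δx/Fx = (57/40) / (57/4) = 1/10
check: Δy/Fy = (-19/80) / (-19/8) = 1/10 ✓

α = 1/10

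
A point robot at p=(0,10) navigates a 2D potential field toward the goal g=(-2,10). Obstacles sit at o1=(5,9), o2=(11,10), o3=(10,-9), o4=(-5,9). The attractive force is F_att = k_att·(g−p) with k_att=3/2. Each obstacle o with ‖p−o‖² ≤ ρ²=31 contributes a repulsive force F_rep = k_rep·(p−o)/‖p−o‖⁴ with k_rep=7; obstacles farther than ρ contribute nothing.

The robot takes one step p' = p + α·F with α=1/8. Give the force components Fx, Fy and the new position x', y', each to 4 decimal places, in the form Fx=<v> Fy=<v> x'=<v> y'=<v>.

Fx=-3.0000 Fy=0.0207 x'=-0.3750 y'=10.0026

F_att = 3/2·(g−p) = 3/2·(-2,0) = (-3.0000,0.0000)
o1: d²=26 ≤ ρ²=31; F_rep = 7·(-5,1)/26² = (-0.0518,0.0104)
o2: d²=121 > ρ²=31 → inactive
o3: d²=461 > ρ²=31 → inactive
o4: d²=26 ≤ ρ²=31; F_rep = 7·(5,1)/26² = (0.0518,0.0104)
F = F_att + ΣF_rep = (-3.0000,0.0207)
p' = p + 1/8·F = (-0.3750,10.0026)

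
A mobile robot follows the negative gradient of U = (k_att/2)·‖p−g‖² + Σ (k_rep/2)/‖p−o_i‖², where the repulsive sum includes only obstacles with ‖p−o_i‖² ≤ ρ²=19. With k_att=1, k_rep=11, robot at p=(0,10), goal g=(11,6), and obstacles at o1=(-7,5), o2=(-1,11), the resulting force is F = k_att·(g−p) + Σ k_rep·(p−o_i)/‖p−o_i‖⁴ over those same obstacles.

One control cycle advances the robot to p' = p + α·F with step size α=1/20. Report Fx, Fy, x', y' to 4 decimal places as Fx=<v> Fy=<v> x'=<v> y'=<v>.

F_att = 1·(g−p) = 1·(11,-4) = (11.0000,-4.0000)
o1: d²=74 > ρ²=19 → inactive
o2: d²=2 ≤ ρ²=19; F_rep = 11·(1,-1)/2² = (2.7500,-2.7500)
F = F_att + ΣF_rep = (13.7500,-6.7500)
p' = p + 1/20·F = (0.6875,9.6625)

Fx=13.7500 Fy=-6.7500 x'=0.6875 y'=9.6625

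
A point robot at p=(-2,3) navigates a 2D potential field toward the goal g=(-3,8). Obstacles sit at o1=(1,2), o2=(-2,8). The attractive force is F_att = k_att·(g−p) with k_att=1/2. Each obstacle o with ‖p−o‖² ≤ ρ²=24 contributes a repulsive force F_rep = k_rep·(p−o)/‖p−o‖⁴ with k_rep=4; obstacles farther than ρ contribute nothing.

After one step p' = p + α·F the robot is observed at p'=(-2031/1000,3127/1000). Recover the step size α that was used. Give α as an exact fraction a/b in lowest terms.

α = 1/20

F_att = 1/2·(g−p) = 1/2·(-1,5) = (-0.5000,2.5000)
o1: d²=10 ≤ ρ²=24; F_rep = 4·(-3,1)/10² = (-0.1200,0.0400)
o2: d²=25 > ρ²=24 → inactive
F = F_att + ΣF_rep = (-0.6200,2.5400)
Δp = p'−p = (-0.0310,0.1270); α = Δx/Fx = (-31/1000) / (-31/50) = 1/20
check: Δy/Fy = (127/1000) / (127/50) = 1/20 ✓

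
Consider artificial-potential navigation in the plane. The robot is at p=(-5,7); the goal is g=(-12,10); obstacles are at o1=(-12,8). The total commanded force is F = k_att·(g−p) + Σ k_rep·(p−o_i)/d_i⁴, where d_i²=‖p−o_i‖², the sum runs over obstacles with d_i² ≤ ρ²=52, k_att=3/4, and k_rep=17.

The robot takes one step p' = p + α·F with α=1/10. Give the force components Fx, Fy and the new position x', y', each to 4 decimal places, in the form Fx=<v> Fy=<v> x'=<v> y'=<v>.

F_att = 3/4·(g−p) = 3/4·(-7,3) = (-5.2500,2.2500)
o1: d²=50 ≤ ρ²=52; F_rep = 17·(7,-1)/50² = (0.0476,-0.0068)
F = F_att + ΣF_rep = (-5.2024,2.2432)
p' = p + 1/10·F = (-5.5202,7.2243)

Fx=-5.2024 Fy=2.2432 x'=-5.5202 y'=7.2243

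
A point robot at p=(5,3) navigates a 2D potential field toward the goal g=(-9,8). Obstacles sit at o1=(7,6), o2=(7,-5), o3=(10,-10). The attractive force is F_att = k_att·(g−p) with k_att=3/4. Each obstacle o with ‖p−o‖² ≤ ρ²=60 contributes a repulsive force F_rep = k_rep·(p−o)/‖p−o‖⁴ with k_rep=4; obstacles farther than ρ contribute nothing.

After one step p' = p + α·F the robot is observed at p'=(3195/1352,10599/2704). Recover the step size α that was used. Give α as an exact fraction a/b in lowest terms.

α = 1/4

F_att = 3/4·(g−p) = 3/4·(-14,5) = (-10.5000,3.7500)
o1: d²=13 ≤ ρ²=60; F_rep = 4·(-2,-3)/13² = (-0.0473,-0.0710)
o2: d²=68 > ρ²=60 → inactive
o3: d²=194 > ρ²=60 → inactive
F = F_att + ΣF_rep = (-10.5473,3.6790)
Δp = p'−p = (-2.6368,0.9197); α = Δx/Fx = (-3565/1352) / (-3565/338) = 1/4
check: Δy/Fy = (2487/2704) / (2487/676) = 1/4 ✓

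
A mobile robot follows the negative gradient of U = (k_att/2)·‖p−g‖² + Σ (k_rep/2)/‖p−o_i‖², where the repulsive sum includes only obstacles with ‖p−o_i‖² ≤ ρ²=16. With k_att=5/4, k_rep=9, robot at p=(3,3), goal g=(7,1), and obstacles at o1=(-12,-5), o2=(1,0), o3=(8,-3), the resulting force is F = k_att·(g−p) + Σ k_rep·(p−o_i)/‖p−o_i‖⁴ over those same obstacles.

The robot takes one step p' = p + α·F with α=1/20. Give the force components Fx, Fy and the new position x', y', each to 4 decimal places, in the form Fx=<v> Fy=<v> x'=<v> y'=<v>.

F_att = 5/4·(g−p) = 5/4·(4,-2) = (5.0000,-2.5000)
o1: d²=289 > ρ²=16 → inactive
o2: d²=13 ≤ ρ²=16; F_rep = 9·(2,3)/13² = (0.1065,0.1598)
o3: d²=61 > ρ²=16 → inactive
F = F_att + ΣF_rep = (5.1065,-2.3402)
p' = p + 1/20·F = (3.2553,2.8830)

Fx=5.1065 Fy=-2.3402 x'=3.2553 y'=2.8830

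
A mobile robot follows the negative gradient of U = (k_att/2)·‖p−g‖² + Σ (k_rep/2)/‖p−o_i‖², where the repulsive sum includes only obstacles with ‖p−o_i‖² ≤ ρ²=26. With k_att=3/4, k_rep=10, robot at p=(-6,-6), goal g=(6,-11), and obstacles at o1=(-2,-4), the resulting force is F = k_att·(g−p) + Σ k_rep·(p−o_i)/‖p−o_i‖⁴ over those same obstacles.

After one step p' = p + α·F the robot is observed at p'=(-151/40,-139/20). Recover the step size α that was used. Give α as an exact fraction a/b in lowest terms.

α = 1/4

F_att = 3/4·(g−p) = 3/4·(12,-5) = (9.0000,-3.7500)
o1: d²=20 ≤ ρ²=26; F_rep = 10·(-4,-2)/20² = (-0.1000,-0.0500)
F = F_att + ΣF_rep = (8.9000,-3.8000)
Δp = p'−p = (2.2250,-0.9500); α = Δx/Fx = (89/40) / (89/10) = 1/4
check: Δy/Fy = (-19/20) / (-19/5) = 1/4 ✓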